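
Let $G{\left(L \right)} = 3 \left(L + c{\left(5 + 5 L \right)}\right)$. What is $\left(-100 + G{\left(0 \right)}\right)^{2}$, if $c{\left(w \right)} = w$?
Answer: $7225$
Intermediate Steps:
$G{\left(L \right)} = 15 + 18 L$ ($G{\left(L \right)} = 3 \left(L + \left(5 + 5 L\right)\right) = 3 \left(5 + 6 L\right) = 15 + 18 L$)
$\left(-100 + G{\left(0 \right)}\right)^{2} = \left(-100 + \left(15 + 18 \cdot 0\right)\right)^{2} = \left(-100 + \left(15 + 0\right)\right)^{2} = \left(-100 + 15\right)^{2} = \left(-85\right)^{2} = 7225$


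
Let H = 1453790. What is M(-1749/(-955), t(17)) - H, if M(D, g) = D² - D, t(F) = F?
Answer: -1325891436044/912025 ≈ -1.4538e+6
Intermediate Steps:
M(-1749/(-955), t(17)) - H = (-1749/(-955))*(-1 - 1749/(-955)) - 1*1453790 = (-1749*(-1/955))*(-1 - 1749*(-1/955)) - 1453790 = 1749*(-1 + 1749/955)/955 - 1453790 = (1749/955)*(794/955) - 1453790 = 1388706/912025 - 1453790 = -1325891436044/912025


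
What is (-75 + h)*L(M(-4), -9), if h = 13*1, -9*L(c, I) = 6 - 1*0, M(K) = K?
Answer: 124/3 ≈ 41.333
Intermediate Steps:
L(c, I) = -⅔ (L(c, I) = -(6 - 1*0)/9 = -(6 + 0)/9 = -⅑*6 = -⅔)
h = 13
(-75 + h)*L(M(-4), -9) = (-75 + 13)*(-⅔) = -62*(-⅔) = 124/3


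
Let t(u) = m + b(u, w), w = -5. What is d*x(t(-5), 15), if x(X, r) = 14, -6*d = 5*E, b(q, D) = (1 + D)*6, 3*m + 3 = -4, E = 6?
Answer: -70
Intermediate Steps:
m = -7/3 (m = -1 + (⅓)*(-4) = -1 - 4/3 = -7/3 ≈ -2.3333)
b(q, D) = 6 + 6*D
t(u) = -79/3 (t(u) = -7/3 + (6 + 6*(-5)) = -7/3 + (6 - 30) = -7/3 - 24 = -79/3)
d = -5 (d = -5*6/6 = -⅙*30 = -5)
d*x(t(-5), 15) = -5*14 = -70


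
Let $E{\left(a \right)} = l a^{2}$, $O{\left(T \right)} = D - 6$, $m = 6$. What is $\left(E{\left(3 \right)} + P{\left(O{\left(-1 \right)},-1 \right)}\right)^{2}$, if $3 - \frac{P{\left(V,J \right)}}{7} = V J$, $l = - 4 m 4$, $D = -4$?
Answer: $833569$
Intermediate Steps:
$O{\left(T \right)} = -10$ ($O{\left(T \right)} = -4 - 6 = -10$)
$l = -96$ ($l = \left(-4\right) 6 \cdot 4 = \left(-24\right) 4 = -96$)
$P{\left(V,J \right)} = 21 - 7 J V$ ($P{\left(V,J \right)} = 21 - 7 V J = 21 - 7 J V$)
$E{\left(a \right)} = - 96 a^{2}$
$\left(E{\left(3 \right)} + P{\left(O{\left(-1 \right)},-1 \right)}\right)^{2} = \left(- 96 \cdot 3^{2} + \left(21 - \left(-7\right) \left(-10\right)\right)\right)^{2} = \left(\left(-96\right) 9 + \left(21 - 70\right)\right)^{2} = \left(-864 - 49\right)^{2} = \left(-913\right)^{2} = 833569$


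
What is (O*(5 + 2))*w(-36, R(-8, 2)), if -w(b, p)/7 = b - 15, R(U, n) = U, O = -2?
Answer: -4998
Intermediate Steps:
w(b, p) = 105 - 7*b (w(b, p) = -7*(b - 15) = -7*(-15 + b) = 105 - 7*b)
(O*(5 + 2))*w(-36, R(-8, 2)) = (-2*(5 + 2))*(105 - 7*(-36)) = (-2*7)*(105 + 252) = -14*357 = -4998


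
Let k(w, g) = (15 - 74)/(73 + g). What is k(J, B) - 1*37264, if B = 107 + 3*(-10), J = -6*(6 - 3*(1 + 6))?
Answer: -5589659/150 ≈ -37264.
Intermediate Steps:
J = 90 (J = -6*(6 - 3*7) = -6*(6 - 21) = -6*(-15) = 90)
B = 77 (B = 107 - 30 = 77)
k(w, g) = -59/(73 + g)
k(J, B) - 1*37264 = -59/(73 + 77) - 1*37264 = -59/150 - 37264 = -5589659/150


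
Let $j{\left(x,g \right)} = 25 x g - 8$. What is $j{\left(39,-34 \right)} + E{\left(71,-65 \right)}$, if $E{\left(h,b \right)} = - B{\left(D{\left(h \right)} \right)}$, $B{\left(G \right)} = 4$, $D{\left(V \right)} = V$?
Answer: $-33162$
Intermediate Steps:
$E{\left(h,b \right)} = -4$ ($E{\left(h,b \right)} = \left(-1\right) 4 = -4$)
$j{\left(x,g \right)} = -8 + 25 g x$ ($j{\left(x,g \right)} = 25 g x - 8 = -8 + 25 g x$)
$j{\left(39,-34 \right)} + E{\left(71,-65 \right)} = \left(-8 + 25 \left(-34\right) 39\right) - 4 = \left(-8 - 33150\right) - 4 = -33158 - 4 = -33162$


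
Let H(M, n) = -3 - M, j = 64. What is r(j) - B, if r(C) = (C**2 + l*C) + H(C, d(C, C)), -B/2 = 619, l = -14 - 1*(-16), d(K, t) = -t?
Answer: 5395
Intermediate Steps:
l = 2 (l = -14 + 16 = 2)
B = -1238 (B = -2*619 = -1238)
r(C) = -3 + C + C**2 (r(C) = (C**2 + 2*C) + (-3 - C) = -3 + C + C**2)
r(j) - B = (-3 + 64 + 64**2) - 1*(-1238) = (-3 + 64 + 4096) + 1238 = 4157 + 1238 = 5395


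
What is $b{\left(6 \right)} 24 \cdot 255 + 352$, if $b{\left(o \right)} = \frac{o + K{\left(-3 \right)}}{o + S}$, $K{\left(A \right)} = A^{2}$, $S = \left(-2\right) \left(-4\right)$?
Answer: $\frac{48364}{7} \approx 6909.1$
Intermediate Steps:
$S = 8$
$b{\left(o \right)} = \frac{9 + o}{8 + o}$ ($b{\left(o \right)} = \frac{o + \left(-3\right)^{2}}{o + 8} = \frac{o + 9}{8 + o} = \frac{9 + o}{8 + o}$)
$b{\left(6 \right)} 24 \cdot 255 + 352 = \frac{9 + 6}{8 + 6} \cdot 24 \cdot 255 + 352 = \frac{1}{14} \cdot 15 \cdot 24 \cdot 255 + 352 = \frac{15}{14} \cdot 24 \cdot 255 + 352 = \frac{180}{7} \cdot 255 + 352 = \frac{45900}{7} + 352 = \frac{48364}{7}$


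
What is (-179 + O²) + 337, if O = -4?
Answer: 174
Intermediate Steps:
(-179 + O²) + 337 = (-179 + (-4)²) + 337 = (-179 + 16) + 337 = -163 + 337 = 174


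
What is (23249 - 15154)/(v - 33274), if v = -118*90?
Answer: -8095/43894 ≈ -0.18442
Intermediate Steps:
v = -10620
(23249 - 15154)/(v - 33274) = (23249 - 15154)/(-10620 - 33274) = 8095/(-43894) = 8095*(-1/43894) = -8095/43894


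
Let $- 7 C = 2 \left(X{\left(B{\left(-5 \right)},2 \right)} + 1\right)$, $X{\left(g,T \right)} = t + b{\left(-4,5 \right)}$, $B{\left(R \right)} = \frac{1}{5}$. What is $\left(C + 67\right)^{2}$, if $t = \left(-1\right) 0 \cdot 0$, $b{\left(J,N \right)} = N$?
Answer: $\frac{208849}{49} \approx 4262.2$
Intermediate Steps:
$B{\left(R \right)} = \frac{1}{5}$
$t = 0$ ($t = 0 \cdot 0 = 0$)
$X{\left(g,T \right)} = 5$ ($X{\left(g,T \right)} = 0 + 5 = 5$)
$C = - \frac{12}{7}$ ($C = - \frac{2 \left(5 + 1\right)}{7} = - \frac{2 \cdot 6}{7} = \left(- \frac{1}{7}\right) 12 = - \frac{12}{7} \approx -1.7143$)
$\left(C + 67\right)^{2} = \left(- \frac{12}{7} + 67\right)^{2} = \left(\frac{457}{7}\right)^{2} = \frac{208849}{49}$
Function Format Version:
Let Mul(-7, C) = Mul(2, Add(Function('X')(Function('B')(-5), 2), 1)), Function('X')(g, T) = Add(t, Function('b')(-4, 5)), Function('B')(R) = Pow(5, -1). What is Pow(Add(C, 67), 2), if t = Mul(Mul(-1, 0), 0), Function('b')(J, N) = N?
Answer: Rational(208849, 49) ≈ 4262.2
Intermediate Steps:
Function('B')(R) = Rational(1, 5)
t = 0 (t = Mul(0, 0) = 0)
Function('X')(g, T) = 5 (Function('X')(g, T) = Add(0, 5) = 5)
C = Rational(-12, 7) (C = Mul(Rational(-1, 7), Mul(2, Add(5, 1))) = Mul(Rational(-1, 7), Mul(2, 6)) = Mul(Rational(-1, 7), 12) = Rational(-12, 7) ≈ -1.7143)
Pow(Add(C, 67), 2) = Pow(Add(Rational(-12, 7), 67), 2) = Pow(Rational(457, 7), 2) = Rational(208849, 49)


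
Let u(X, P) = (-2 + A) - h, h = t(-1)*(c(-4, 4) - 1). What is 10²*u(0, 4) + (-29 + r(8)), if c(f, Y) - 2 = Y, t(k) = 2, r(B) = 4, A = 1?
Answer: -1125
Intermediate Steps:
c(f, Y) = 2 + Y
h = 10 (h = 2*((2 + 4) - 1) = 2*(6 - 1) = 2*5 = 10)
u(X, P) = -11 (u(X, P) = (-2 + 1) - 1*10 = -1 - 10 = -11)
10²*u(0, 4) + (-29 + r(8)) = 10²*(-11) + (-29 + 4) = 100*(-11) - 25 = -1100 - 25 = -1125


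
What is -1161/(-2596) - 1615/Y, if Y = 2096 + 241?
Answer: -77857/319308 ≈ -0.24383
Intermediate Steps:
Y = 2337
-1161/(-2596) - 1615/Y = -1161/(-2596) - 1615/2337 = -1161*(-1/2596) - 1615*1/2337 = 1161/2596 - 85/123 = -77857/319308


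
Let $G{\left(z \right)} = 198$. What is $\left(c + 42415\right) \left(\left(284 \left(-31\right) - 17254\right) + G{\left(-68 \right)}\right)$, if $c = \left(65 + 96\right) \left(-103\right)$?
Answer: $-668015520$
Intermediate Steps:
$c = -16583$ ($c = 161 \left(-103\right) = -16583$)
$\left(c + 42415\right) \left(\left(284 \left(-31\right) - 17254\right) + G{\left(-68 \right)}\right) = \left(-16583 + 42415\right) \left(\left(284 \left(-31\right) - 17254\right) + 198\right) = 25832 \left(\left(-8804 - 17254\right) + 198\right) = 25832 \left(-26058 + 198\right) = 25832 \left(-25860\right) = -668015520$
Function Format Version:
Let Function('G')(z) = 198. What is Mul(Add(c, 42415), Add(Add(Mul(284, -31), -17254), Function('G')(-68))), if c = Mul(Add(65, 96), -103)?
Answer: -668015520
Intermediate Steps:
c = -16583 (c = Mul(161, -103) = -16583)
Mul(Add(c, 42415), Add(Add(Mul(284, -31), -17254), Function('G')(-68))) = Mul(Add(-16583, 42415), Add(Add(Mul(284, -31), -17254), 198)) = Mul(25832, Add(Add(-8804, -17254), 198)) = Mul(25832, Add(-26058, 198)) = Mul(25832, -25860) = -668015520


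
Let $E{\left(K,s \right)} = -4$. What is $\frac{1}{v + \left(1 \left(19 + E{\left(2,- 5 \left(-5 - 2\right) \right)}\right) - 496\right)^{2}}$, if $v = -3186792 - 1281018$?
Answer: $- \frac{1}{4236449} \approx -2.3605 \cdot 10^{-7}$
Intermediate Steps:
$v = -4467810$ ($v = -3186792 - 1281018 = -4467810$)
$\frac{1}{v + \left(1 \left(19 + E{\left(2,- 5 \left(-5 - 2\right) \right)}\right) - 496\right)^{2}} = \frac{1}{-4467810 + \left(1 \left(19 - 4\right) - 496\right)^{2}} = \frac{1}{-4467810 + \left(1 \cdot 15 - 496\right)^{2}} = \frac{1}{-4467810 + \left(15 - 496\right)^{2}} = \frac{1}{-4467810 + \left(-481\right)^{2}} = \frac{1}{-4467810 + 231361} = \frac{1}{-4236449} = - \frac{1}{4236449}$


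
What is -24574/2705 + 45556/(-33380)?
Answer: -9435091/902929 ≈ -10.449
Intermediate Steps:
-24574/2705 + 45556/(-33380) = -24574*1/2705 + 45556*(-1/33380) = -24574/2705 - 11389/8345 = -9435091/902929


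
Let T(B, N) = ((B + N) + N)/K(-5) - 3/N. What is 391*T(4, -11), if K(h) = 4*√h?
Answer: 1173/11 + 3519*I*√5/10 ≈ 106.64 + 786.87*I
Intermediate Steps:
T(B, N) = -3/N - I*√5*(B + 2*N)/20 (T(B, N) = ((B + N) + N)/((4*√(-5))) - 3/N = (B + 2*N)/((4*(I*√5))) - 3/N = (B + 2*N)/((4*I*√5)) - 3/N = (B + 2*N)*(-I*√5/20) - 3/N = -I*√5*(B + 2*N)/20 - 3/N = -3/N - I*√5*(B + 2*N)/20)
391*T(4, -11) = 391*((1/20)*(-60 + I*(-11)*√5*(-1*4 - 2*(-11)))/(-11)) = 391*((1/20)*(-1/11)*(-60 + I*(-11)*√5*(-4 + 22))) = 391*((1/20)*(-1/11)*(-60 + I*(-11)*√5*18)) = 391*((1/20)*(-1/11)*(-60 - 198*I*√5)) = 391*(3/11 + 9*I*√5/10) = 1173/11 + 3519*I*√5/10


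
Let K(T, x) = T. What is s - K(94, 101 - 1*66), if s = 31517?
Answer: 31423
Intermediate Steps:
s - K(94, 101 - 1*66) = 31517 - 1*94 = 31517 - 94 = 31423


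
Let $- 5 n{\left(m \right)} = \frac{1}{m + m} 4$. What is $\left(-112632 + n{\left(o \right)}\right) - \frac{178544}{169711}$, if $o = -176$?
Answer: $- \frac{8410629704529}{74672840} \approx -1.1263 \cdot 10^{5}$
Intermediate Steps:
$n{\left(m \right)} = - \frac{2}{5 m}$ ($n{\left(m \right)} = - \frac{\frac{1}{m + m} 4}{5} = - \frac{\frac{1}{2 m} 4}{5} = - \frac{2 \frac{1}{m}}{5} = - \frac{2}{5 m}$)
$\left(-112632 + n{\left(o \right)}\right) - \frac{178544}{169711} = \left(-112632 - \frac{2}{5 \left(-176\right)}\right) - \frac{178544}{169711} = \left(-112632 - - \frac{1}{440}\right) - \frac{178544}{169711} = \left(-112632 + \frac{1}{440}\right) - \frac{178544}{169711} = - \frac{49558079}{440} - \frac{178544}{169711} = - \frac{8410629704529}{74672840}$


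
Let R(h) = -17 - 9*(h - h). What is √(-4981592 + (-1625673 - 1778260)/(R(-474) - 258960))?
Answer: I*√334109943359817627/258977 ≈ 2231.9*I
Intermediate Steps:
R(h) = -17 (R(h) = -17 - 9*0 = -17 + 0 = -17)
√(-4981592 + (-1625673 - 1778260)/(R(-474) - 258960)) = √(-4981592 + (-1625673 - 1778260)/(-17 - 258960)) = √(-4981592 - 3403933/(-258977)) = √(-4981592 - 3403933*(-1/258977)) = √(-4981592 + 3403933/258977) = √(-1290114347451/258977) = I*√334109943359817627/258977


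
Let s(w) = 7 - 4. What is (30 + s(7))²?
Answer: 1089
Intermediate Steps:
s(w) = 3
(30 + s(7))² = (30 + 3)² = 33² = 1089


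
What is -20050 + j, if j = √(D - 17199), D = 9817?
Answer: -20050 + I*√7382 ≈ -20050.0 + 85.919*I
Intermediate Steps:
j = I*√7382 (j = √(9817 - 17199) = √(-7382) = I*√7382 ≈ 85.919*I)
-20050 + j = -20050 + I*√7382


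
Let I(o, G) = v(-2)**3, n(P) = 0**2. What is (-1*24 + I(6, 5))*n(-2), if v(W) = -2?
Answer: 0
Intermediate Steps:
n(P) = 0
I(o, G) = -8 (I(o, G) = (-2)**3 = -8)
(-1*24 + I(6, 5))*n(-2) = (-1*24 - 8)*0 = (-24 - 8)*0 = -32*0 = 0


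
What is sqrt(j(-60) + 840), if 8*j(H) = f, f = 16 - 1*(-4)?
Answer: sqrt(3370)/2 ≈ 29.026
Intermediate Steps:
f = 20 (f = 16 + 4 = 20)
j(H) = 5/2 (j(H) = (1/8)*20 = 5/2)
sqrt(j(-60) + 840) = sqrt(5/2 + 840) = sqrt(1685/2) = sqrt(3370)/2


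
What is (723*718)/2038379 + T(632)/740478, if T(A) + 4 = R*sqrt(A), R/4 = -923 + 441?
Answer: 192192171488/754687402581 - 1928*sqrt(158)/370239 ≈ 0.18921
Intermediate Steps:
R = -1928 (R = 4*(-923 + 441) = 4*(-482) = -1928)
T(A) = -4 - 1928*sqrt(A)
(723*718)/2038379 + T(632)/740478 = (723*718)/2038379 + (-4 - 3856*sqrt(158))/740478 = 519114*(1/2038379) + (-4 - 3856*sqrt(158))*(1/740478) = 519114/2038379 + (-4 - 3856*sqrt(158))*(1/740478) = 519114/2038379 + (-2/370239 - 1928*sqrt(158)/370239) = 192192171488/754687402581 - 1928*sqrt(158)/370239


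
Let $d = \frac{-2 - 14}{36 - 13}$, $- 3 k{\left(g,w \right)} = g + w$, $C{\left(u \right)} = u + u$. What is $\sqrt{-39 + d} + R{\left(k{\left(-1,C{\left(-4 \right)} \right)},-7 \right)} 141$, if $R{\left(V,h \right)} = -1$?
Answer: $-141 + \frac{i \sqrt{20999}}{23} \approx -141.0 + 6.3004 i$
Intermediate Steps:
$C{\left(u \right)} = 2 u$
$k{\left(g,w \right)} = - \frac{g}{3} - \frac{w}{3}$ ($k{\left(g,w \right)} = - \frac{g + w}{3} = - \frac{g}{3} - \frac{w}{3}$)
$d = - \frac{16}{23} \approx -0.69565$
$\sqrt{-39 + d} + R{\left(k{\left(-1,C{\left(-4 \right)} \right)},-7 \right)} 141 = \sqrt{-39 - \frac{16}{23}} - 141 = \sqrt{- \frac{913}{23}} - 141 = \frac{i \sqrt{20999}}{23} - 141 = -141 + \frac{i \sqrt{20999}}{23}$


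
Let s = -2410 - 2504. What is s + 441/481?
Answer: -2363193/481 ≈ -4913.1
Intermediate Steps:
s = -4914
s + 441/481 = -4914 + 441/481 = -2363193/481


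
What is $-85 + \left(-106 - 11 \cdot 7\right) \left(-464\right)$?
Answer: $84827$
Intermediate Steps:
$-85 + \left(-106 - 11 \cdot 7\right) \left(-464\right) = -85 + \left(-106 - 77\right) \left(-464\right) = -85 - -84912 = -85 + 84912 = 84827$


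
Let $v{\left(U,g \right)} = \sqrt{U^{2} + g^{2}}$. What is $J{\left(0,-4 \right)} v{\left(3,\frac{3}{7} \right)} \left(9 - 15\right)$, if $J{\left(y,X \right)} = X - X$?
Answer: $0$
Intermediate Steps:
$J{\left(y,X \right)} = 0$
$J{\left(0,-4 \right)} v{\left(3,\frac{3}{7} \right)} \left(9 - 15\right) = 0 \sqrt{3^{2} + \left(\frac{3}{7}\right)^{2}} \left(9 - 15\right) = 0 \sqrt{9 + \left(3 \cdot \frac{1}{7}\right)^{2}} \left(9 - 15\right) = 0 \sqrt{9 + \left(\frac{3}{7}\right)^{2}} \left(-6\right) = 0 \sqrt{9 + \frac{9}{49}} \left(-6\right) = 0 \sqrt{\frac{450}{49}} \left(-6\right) = 0 \frac{15 \sqrt{2}}{7} \left(-6\right) = 0 \left(-6\right) = 0$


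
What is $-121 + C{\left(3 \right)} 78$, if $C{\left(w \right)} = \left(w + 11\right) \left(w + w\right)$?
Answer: $6431$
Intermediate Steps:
$C{\left(w \right)} = 2 w \left(11 + w\right)$ ($C{\left(w \right)} = \left(11 + w\right) 2 w = 2 w \left(11 + w\right)$)
$-121 + C{\left(3 \right)} 78 = -121 + 2 \cdot 3 \left(11 + 3\right) 78 = -121 + 2 \cdot 3 \cdot 14 \cdot 78 = -121 + 84 \cdot 78 = -121 + 6552 = 6431$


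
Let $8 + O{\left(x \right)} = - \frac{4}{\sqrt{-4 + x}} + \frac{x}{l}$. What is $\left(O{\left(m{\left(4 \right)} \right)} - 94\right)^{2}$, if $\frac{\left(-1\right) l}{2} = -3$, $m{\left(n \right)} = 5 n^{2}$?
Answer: $\frac{1344400}{171} + \frac{56 \sqrt{19}}{3} \approx 7943.4$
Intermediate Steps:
$l = 6$ ($l = \left(-2\right) \left(-3\right) = 6$)
$O{\left(x \right)} = -8 - \frac{4}{\sqrt{-4 + x}} + \frac{x}{6}$ ($O{\left(x \right)} = -8 + \left(- \frac{4}{\sqrt{-4 + x}} + \frac{x}{6}\right) = -8 - \frac{4}{\sqrt{-4 + x}} + \frac{x}{6}$)
$\left(O{\left(m{\left(4 \right)} \right)} - 94\right)^{2} = \left(\left(-8 - \frac{4}{\sqrt{-4 + 5 \cdot 4^{2}}} + \frac{5 \cdot 4^{2}}{6}\right) - 94\right)^{2} = \left(\left(-8 - \frac{4}{\sqrt{-4 + 5 \cdot 16}} + \frac{5 \cdot 16}{6}\right) - 94\right)^{2} = \left(\left(-8 - \frac{4}{\sqrt{-4 + 80}} + \frac{1}{6} \cdot 80\right) - 94\right)^{2} = \left(\left(-8 - \frac{4}{2 \sqrt{19}} + \frac{40}{3}\right) - 94\right)^{2} = \left(\left(-8 - 4 \frac{\sqrt{19}}{38} + \frac{40}{3}\right) - 94\right)^{2} = \left(\left(-8 - \frac{2 \sqrt{19}}{19} + \frac{40}{3}\right) - 94\right)^{2} = \left(\left(\frac{16}{3} - \frac{2 \sqrt{19}}{19}\right) - 94\right)^{2} = \left(- \frac{266}{3} - \frac{2 \sqrt{19}}{19}\right)^{2}$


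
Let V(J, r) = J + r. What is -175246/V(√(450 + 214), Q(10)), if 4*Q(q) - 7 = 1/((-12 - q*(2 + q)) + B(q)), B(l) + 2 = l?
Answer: 75361387872/162602935 - 86226639872*√166/162602935 ≈ -6368.8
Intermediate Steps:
B(l) = -2 + l
Q(q) = 7/4 + 1/(4*(-14 + q - q*(2 + q))) (Q(q) = 7/4 + 1/(4*((-12 - q*(2 + q)) + (-2 + q))) = 7/4 + 1/(4*(-14 + q - q*(2 + q))))
-175246/V(√(450 + 214), Q(10)) = -175246/(√(450 + 214) + (97 + 7*10 + 7*10²)/(4*(14 + 10 + 10²))) = -175246/(√664 + (97 + 70 + 7*100)/(4*(14 + 10 + 100))) = -175246/(2*√166 + (¼)*(97 + 70 + 700)/124) = -175246/(2*√166 + (¼)*(1/124)*867) = -175246/(2*√166 + 867/496) = -175246/(867/496 + 2*√166)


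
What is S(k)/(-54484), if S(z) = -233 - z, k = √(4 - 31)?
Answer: 233/54484 + 3*I*√3/54484 ≈ 0.0042765 + 9.537e-5*I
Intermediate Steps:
k = 3*I*√3 (k = √(-27) = 3*I*√3 ≈ 5.1962*I)
S(k)/(-54484) = (-233 - 3*I*√3)/(-54484) = (-233 - 3*I*√3)*(-1/54484) = 233/54484 + 3*I*√3/54484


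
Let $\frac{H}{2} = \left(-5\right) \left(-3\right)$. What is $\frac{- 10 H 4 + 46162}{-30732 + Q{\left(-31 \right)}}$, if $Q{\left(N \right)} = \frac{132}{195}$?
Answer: $- \frac{1461265}{998768} \approx -1.4631$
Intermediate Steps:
$H = 30$ ($H = 2 \left(\left(-5\right) \left(-3\right)\right) = 2 \cdot 15 = 30$)
$Q{\left(N \right)} = \frac{44}{65}$ ($Q{\left(N \right)} = 132 \cdot \frac{1}{195} = \frac{44}{65}$)
$\frac{- 10 H 4 + 46162}{-30732 + Q{\left(-31 \right)}} = \frac{\left(-10\right) 30 \cdot 4 + 46162}{-30732 + \frac{44}{65}} = \frac{\left(-300\right) 4 + 46162}{- \frac{1997536}{65}} = \left(-1200 + 46162\right) \left(- \frac{65}{1997536}\right) = 44962 \left(- \frac{65}{1997536}\right) = - \frac{1461265}{998768}$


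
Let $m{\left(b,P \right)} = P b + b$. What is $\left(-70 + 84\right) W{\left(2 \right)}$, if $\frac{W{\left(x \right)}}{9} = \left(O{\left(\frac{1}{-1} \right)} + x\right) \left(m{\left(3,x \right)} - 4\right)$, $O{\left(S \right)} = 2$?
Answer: $2520$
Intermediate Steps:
$m{\left(b,P \right)} = b + P b$
$W{\left(x \right)} = 9 \left(-1 + 3 x\right) \left(2 + x\right)$ ($W{\left(x \right)} = 9 \left(2 + x\right) \left(3 \left(1 + x\right) - 4\right) = 9 \left(2 + x\right) \left(\left(3 + 3 x\right) - 4\right) = 9 \left(2 + x\right) \left(-1 + 3 x\right) = 9 \left(-1 + 3 x\right) \left(2 + x\right)$)
$\left(-70 + 84\right) W{\left(2 \right)} = \left(-70 + 84\right) \left(-18 + 27 \cdot 2^{2} + 45 \cdot 2\right) = 14 \left(-18 + 27 \cdot 4 + 90\right) = 14 \left(-18 + 108 + 90\right) = 14 \cdot 180 = 2520$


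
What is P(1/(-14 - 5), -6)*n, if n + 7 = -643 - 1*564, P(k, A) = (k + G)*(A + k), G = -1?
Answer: -2792200/361 ≈ -7734.6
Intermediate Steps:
P(k, A) = (-1 + k)*(A + k) (P(k, A) = (k - 1)*(A + k) = (-1 + k)*(A + k))
n = -1214 (n = -7 + (-643 - 1*564) = -7 + (-643 - 564) = -7 - 1207 = -1214)
P(1/(-14 - 5), -6)*n = ((1/(-14 - 5))**2 - 1*(-6) - 1/(-14 - 5) - 6/(-14 - 5))*(-1214) = ((1/(-19))**2 + 6 - 1/(-19) - 6/(-19))*(-1214) = ((-1/19)**2 + 6 - 1*(-1/19) - 6*(-1/19))*(-1214) = (1/361 + 6 + 1/19 + 6/19)*(-1214) = (2300/361)*(-1214) = -2792200/361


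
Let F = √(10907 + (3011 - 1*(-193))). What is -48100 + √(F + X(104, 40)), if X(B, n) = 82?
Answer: -48100 + √(82 + √14111) ≈ -48086.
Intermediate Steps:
F = √14111 (F = √(10907 + (3011 + 193)) = √(10907 + 3204) = √14111 ≈ 118.79)
-48100 + √(F + X(104, 40)) = -48100 + √(√14111 + 82) = -48100 + √(82 + √14111)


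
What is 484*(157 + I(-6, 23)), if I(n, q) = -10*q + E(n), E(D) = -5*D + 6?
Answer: -17908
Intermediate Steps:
E(D) = 6 - 5*D
I(n, q) = 6 - 10*q - 5*n (I(n, q) = -10*q + (6 - 5*n) = 6 - 10*q - 5*n)
484*(157 + I(-6, 23)) = 484*(157 + (6 - 10*23 - 5*(-6))) = 484*(157 + (6 - 230 + 30)) = 484*(157 - 194) = 484*(-37) = -17908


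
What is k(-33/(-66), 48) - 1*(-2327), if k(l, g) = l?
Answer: 4655/2 ≈ 2327.5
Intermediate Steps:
k(-33/(-66), 48) - 1*(-2327) = -33/(-66) - 1*(-2327) = -33*(-1/66) + 2327 = ½ + 2327 = 4655/2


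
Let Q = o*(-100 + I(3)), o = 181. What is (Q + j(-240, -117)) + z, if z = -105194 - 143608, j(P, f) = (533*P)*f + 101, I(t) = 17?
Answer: 14702916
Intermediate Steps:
j(P, f) = 101 + 533*P*f (j(P, f) = 533*P*f + 101 = 101 + 533*P*f)
z = -248802
Q = -15023 (Q = 181*(-100 + 17) = 181*(-83) = -15023)
(Q + j(-240, -117)) + z = (-15023 + (101 + 533*(-240)*(-117))) - 248802 = (-15023 + (101 + 14966640)) - 248802 = (-15023 + 14966741) - 248802 = 14951718 - 248802 = 14702916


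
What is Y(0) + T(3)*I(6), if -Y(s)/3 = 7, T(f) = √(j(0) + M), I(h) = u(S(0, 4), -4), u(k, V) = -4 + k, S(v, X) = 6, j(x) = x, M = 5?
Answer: -21 + 2*√5 ≈ -16.528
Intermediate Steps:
I(h) = 2 (I(h) = -4 + 6 = 2)
T(f) = √5 (T(f) = √(0 + 5) = √5)
Y(s) = -21 (Y(s) = -3*7 = -21)
Y(0) + T(3)*I(6) = -21 + √5*2 = -21 + 2*√5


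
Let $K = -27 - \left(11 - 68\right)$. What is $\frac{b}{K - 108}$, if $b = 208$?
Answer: $- \frac{8}{3} \approx -2.6667$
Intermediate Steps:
$K = 30$ ($K = -27 - \left(11 - 68\right) = -27 - -57 = -27 + 57 = 30$)
$\frac{b}{K - 108} = \frac{208}{30 - 108} = \frac{208}{-78} = 208 \left(- \frac{1}{78}\right) = - \frac{8}{3}$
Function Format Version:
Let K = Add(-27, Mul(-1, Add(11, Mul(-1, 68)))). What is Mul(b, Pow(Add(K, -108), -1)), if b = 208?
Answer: Rational(-8, 3) ≈ -2.6667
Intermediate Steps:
K = 30 (K = Add(-27, Mul(-1, Add(11, -68))) = Add(-27, Mul(-1, -57)) = Add(-27, 57) = 30)
Mul(b, Pow(Add(K, -108), -1)) = Mul(208, Pow(Add(30, -108), -1)) = Mul(208, Pow(-78, -1)) = Mul(208, Rational(-1, 78)) = Rational(-8, 3)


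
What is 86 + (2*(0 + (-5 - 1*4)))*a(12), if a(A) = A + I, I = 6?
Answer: -238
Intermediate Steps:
a(A) = 6 + A (a(A) = A + 6 = 6 + A)
86 + (2*(0 + (-5 - 1*4)))*a(12) = 86 + (2*(0 + (-5 - 1*4)))*(6 + 12) = 86 + (2*(0 + (-5 - 4)))*18 = 86 + (2*(0 - 9))*18 = 86 + (2*(-9))*18 = 86 - 18*18 = 86 - 324 = -238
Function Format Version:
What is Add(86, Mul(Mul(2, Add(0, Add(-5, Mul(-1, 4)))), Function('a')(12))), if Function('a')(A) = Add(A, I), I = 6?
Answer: -238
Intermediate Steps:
Function('a')(A) = Add(6, A) (Function('a')(A) = Add(A, 6) = Add(6, A))
Add(86, Mul(Mul(2, Add(0, Add(-5, Mul(-1, 4)))), Function('a')(12))) = Add(86, Mul(Mul(2, Add(0, Add(-5, Mul(-1, 4)))), Add(6, 12))) = Add(86, Mul(Mul(2, Add(0, Add(-5, -4))), 18)) = Add(86, Mul(Mul(2, Add(0, -9)), 18)) = Add(86, Mul(Mul(2, -9), 18)) = Add(86, Mul(-18, 18)) = Add(86, -324) = -238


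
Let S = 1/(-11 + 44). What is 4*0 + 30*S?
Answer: 10/11 ≈ 0.90909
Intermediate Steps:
S = 1/33 ≈ 0.030303
4*0 + 30*S = 4*0 + 30*(1/33) = 0 + 10/11 = 10/11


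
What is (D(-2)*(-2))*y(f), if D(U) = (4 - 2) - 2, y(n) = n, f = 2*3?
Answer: 0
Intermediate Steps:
f = 6
D(U) = 0 (D(U) = 2 - 2 = 0)
(D(-2)*(-2))*y(f) = (0*(-2))*6 = 0*6 = 0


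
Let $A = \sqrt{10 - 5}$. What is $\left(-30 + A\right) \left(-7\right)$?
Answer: $210 - 7 \sqrt{5} \approx 194.35$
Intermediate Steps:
$A = \sqrt{5} \approx 2.2361$
$\left(-30 + A\right) \left(-7\right) = \left(-30 + \sqrt{5}\right) \left(-7\right) = 210 - 7 \sqrt{5}$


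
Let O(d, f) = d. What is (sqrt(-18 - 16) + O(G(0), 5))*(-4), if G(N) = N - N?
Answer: -4*I*sqrt(34) ≈ -23.324*I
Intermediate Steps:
G(N) = 0
(sqrt(-18 - 16) + O(G(0), 5))*(-4) = (sqrt(-18 - 16) + 0)*(-4) = (sqrt(-34) + 0)*(-4) = (I*sqrt(34) + 0)*(-4) = (I*sqrt(34))*(-4) = -4*I*sqrt(34)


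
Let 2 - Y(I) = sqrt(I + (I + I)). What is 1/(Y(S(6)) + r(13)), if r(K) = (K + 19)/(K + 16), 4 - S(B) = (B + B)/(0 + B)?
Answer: 435/509 + 841*sqrt(6)/3054 ≈ 1.5291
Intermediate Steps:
S(B) = 2 (S(B) = 4 - (B + B)/(0 + B) = 4 - 2*B/B = 4 - 1*2 = 4 - 2 = 2)
r(K) = (19 + K)/(16 + K)
Y(I) = 2 - sqrt(3)*sqrt(I) (Y(I) = 2 - sqrt(I + (I + I)) = 2 - sqrt(I + 2*I) = 2 - sqrt(3*I) = 2 - sqrt(3)*sqrt(I))
1/(Y(S(6)) + r(13)) = 1/((2 - sqrt(3)*sqrt(2)) + (19 + 13)/(16 + 13)) = 1/((2 - sqrt(6)) + 32/29) = 1/(90/29 - sqrt(6))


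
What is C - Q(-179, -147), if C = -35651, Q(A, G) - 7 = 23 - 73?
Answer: -35608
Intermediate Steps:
Q(A, G) = -43 (Q(A, G) = 7 + (23 - 73) = 7 - 50 = -43)
C - Q(-179, -147) = -35651 - 1*(-43) = -35651 + 43 = -35608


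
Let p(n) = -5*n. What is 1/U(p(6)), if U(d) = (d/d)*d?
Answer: -1/30 ≈ -0.033333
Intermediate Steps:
U(d) = d (U(d) = 1*d = d)
1/U(p(6)) = 1/(-5*6) = 1/(-30) = -1/30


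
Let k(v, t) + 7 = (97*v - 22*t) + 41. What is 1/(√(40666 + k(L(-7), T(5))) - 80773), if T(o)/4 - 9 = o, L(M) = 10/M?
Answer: -565411/45669667397 - √1927142/45669667397 ≈ -1.2411e-5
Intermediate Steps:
T(o) = 36 + 4*o
k(v, t) = 34 - 22*t + 97*v (k(v, t) = -7 + ((97*v - 22*t) + 41) = -7 + ((-22*t + 97*v) + 41) = -7 + (41 - 22*t + 97*v) = 34 - 22*t + 97*v)
1/(√(40666 + k(L(-7), T(5))) - 80773) = 1/(√(40666 + (34 - 22*(36 + 4*5) + 97*(10/(-7)))) - 80773) = 1/(√(40666 + (34 - 22*(36 + 20) + 97*(10*(-⅐)))) - 80773) = 1/(√(40666 + (34 - 22*56 + 97*(-10/7))) - 80773) = 1/(√(40666 + (34 - 1232 - 970/7)) - 80773) = 1/(√(40666 - 9356/7) - 80773) = 1/(√(275306/7) - 80773) = 1/(√1927142/7 - 80773) = 1/(-80773 + √1927142/7)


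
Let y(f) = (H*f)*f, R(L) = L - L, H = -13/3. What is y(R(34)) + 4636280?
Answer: 4636280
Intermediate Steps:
H = -13/3 (H = -13*⅓ = -13/3 ≈ -4.3333)
R(L) = 0
y(f) = -13*f²/3 (y(f) = (-13*f/3)*f = -13*f²/3)
y(R(34)) + 4636280 = -13/3*0² + 4636280 = -13/3*0 + 4636280 = 0 + 4636280 = 4636280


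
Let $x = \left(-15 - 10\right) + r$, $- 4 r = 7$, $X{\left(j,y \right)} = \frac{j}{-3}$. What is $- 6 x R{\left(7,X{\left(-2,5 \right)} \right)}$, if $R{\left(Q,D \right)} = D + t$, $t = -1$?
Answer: $- \frac{107}{2} \approx -53.5$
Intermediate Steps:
$X{\left(j,y \right)} = - \frac{j}{3}$ ($X{\left(j,y \right)} = j \left(- \frac{1}{3}\right) = - \frac{j}{3}$)
$r = - \frac{7}{4}$ ($r = \left(- \frac{1}{4}\right) 7 = - \frac{7}{4} \approx -1.75$)
$x = - \frac{107}{4}$ ($x = \left(-15 - 10\right) - \frac{7}{4} = -25 - \frac{7}{4} = - \frac{107}{4} \approx -26.75$)
$R{\left(Q,D \right)} = -1 + D$ ($R{\left(Q,D \right)} = D - 1 = -1 + D$)
$- 6 x R{\left(7,X{\left(-2,5 \right)} \right)} = \left(-6\right) \left(- \frac{107}{4}\right) \left(-1 - - \frac{2}{3}\right) = \frac{321 \left(-1 + \frac{2}{3}\right)}{2} = \frac{321}{2} \left(- \frac{1}{3}\right) = - \frac{107}{2}$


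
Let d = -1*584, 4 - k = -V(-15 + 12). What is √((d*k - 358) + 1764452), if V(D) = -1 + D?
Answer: √1764094 ≈ 1328.2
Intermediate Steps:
k = 0 (k = 4 - (-1)*(-1 + (-15 + 12)) = 4 - (-1)*(-1 - 3) = 4 - (-1)*(-4) = 4 - 1*4 = 4 - 4 = 0)
d = -584
√((d*k - 358) + 1764452) = √((-584*0 - 358) + 1764452) = √((0 - 358) + 1764452) = √(-358 + 1764452) = √1764094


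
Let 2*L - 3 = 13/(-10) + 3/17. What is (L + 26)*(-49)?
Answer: -448791/340 ≈ -1320.0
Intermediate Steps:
L = 319/340 (L = 3/2 + (13/(-10) + 3/17)/2 = 3/2 + (13*(-⅒) + 3*(1/17))/2 = 3/2 + (-13/10 + 3/17)/2 = 3/2 + (½)*(-191/170) = 3/2 - 191/340 = 319/340 ≈ 0.93824)
(L + 26)*(-49) = (319/340 + 26)*(-49) = (9159/340)*(-49) = -448791/340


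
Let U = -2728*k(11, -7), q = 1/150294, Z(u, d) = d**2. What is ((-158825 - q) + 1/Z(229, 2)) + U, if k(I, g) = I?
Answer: -56760858659/300588 ≈ -1.8883e+5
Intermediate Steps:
q = 1/150294 ≈ 6.6536e-6
U = -30008 (U = -2728*11 = -30008)
((-158825 - q) + 1/Z(229, 2)) + U = ((-158825 - 1*1/150294) + 1/(2**2)) - 30008 = ((-158825 - 1/150294) + 1/4) - 30008 = (-23870444551/150294 + 1/4) - 30008 = -47740813955/300588 - 30008 = -56760858659/300588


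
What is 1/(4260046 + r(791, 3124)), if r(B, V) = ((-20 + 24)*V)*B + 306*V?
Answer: 1/15100326 ≈ 6.6224e-8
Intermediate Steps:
r(B, V) = 306*V + 4*B*V (r(B, V) = (4*V)*B + 306*V = 4*B*V + 306*V = 306*V + 4*B*V)
1/(4260046 + r(791, 3124)) = 1/(4260046 + 2*3124*(153 + 2*791)) = 1/(4260046 + 2*3124*(153 + 1582)) = 1/(4260046 + 2*3124*1735) = 1/(4260046 + 10840280) = 1/15100326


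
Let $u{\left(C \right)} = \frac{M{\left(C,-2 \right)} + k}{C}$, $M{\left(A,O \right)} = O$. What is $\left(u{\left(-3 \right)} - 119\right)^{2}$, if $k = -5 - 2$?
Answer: $13456$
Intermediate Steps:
$k = -7$
$u{\left(C \right)} = - \frac{9}{C}$ ($u{\left(C \right)} = \frac{-2 - 7}{C} = - \frac{9}{C}$)
$\left(u{\left(-3 \right)} - 119\right)^{2} = \left(- \frac{9}{-3} - 119\right)^{2} = \left(\left(-9\right) \left(- \frac{1}{3}\right) - 119\right)^{2} = \left(3 - 119\right)^{2} = \left(-116\right)^{2} = 13456$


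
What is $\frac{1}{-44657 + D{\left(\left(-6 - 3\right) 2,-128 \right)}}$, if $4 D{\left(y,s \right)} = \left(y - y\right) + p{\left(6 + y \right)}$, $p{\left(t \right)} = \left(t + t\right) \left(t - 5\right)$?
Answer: $- \frac{1}{44555} \approx -2.2444 \cdot 10^{-5}$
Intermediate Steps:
$p{\left(t \right)} = 2 t \left(-5 + t\right)$
$D{\left(y,s \right)} = \frac{\left(1 + y\right) \left(6 + y\right)}{2}$ ($D{\left(y,s \right)} = \frac{\left(y - y\right) + 2 \left(6 + y\right) \left(-5 + \left(6 + y\right)\right)}{4} = \frac{0 + 2 \left(6 + y\right) \left(1 + y\right)}{4} = \frac{0 + 2 \left(1 + y\right) \left(6 + y\right)}{4} = \frac{2 \left(1 + y\right) \left(6 + y\right)}{4} = \frac{\left(1 + y\right) \left(6 + y\right)}{2}$)
$\frac{1}{-44657 + D{\left(\left(-6 - 3\right) 2,-128 \right)}} = \frac{1}{-44657 + \frac{\left(1 + \left(-6 - 3\right) 2\right) \left(6 + \left(-6 - 3\right) 2\right)}{2}} = \frac{1}{-44657 + \frac{\left(1 - 18\right) \left(6 - 18\right)}{2}} = \frac{1}{-44657 + \frac{1}{2} \left(-17\right) \left(-12\right)} = \frac{1}{-44657 + 102} = \frac{1}{-44555} = - \frac{1}{44555}$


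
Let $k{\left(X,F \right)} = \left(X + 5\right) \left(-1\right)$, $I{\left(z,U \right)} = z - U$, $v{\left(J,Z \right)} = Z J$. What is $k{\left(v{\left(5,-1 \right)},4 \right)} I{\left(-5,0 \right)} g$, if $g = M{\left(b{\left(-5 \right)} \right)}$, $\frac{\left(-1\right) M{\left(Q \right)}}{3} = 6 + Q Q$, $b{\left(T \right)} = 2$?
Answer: $0$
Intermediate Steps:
$v{\left(J,Z \right)} = J Z$
$M{\left(Q \right)} = -18 - 3 Q^{2}$ ($M{\left(Q \right)} = - 3 \left(6 + Q Q\right) = - 3 \left(6 + Q^{2}\right) = -18 - 3 Q^{2}$)
$g = -30$ ($g = -18 - 3 \cdot 2^{2} = -18 - 12 = -30$)
$k{\left(X,F \right)} = -5 - X$ ($k{\left(X,F \right)} = \left(5 + X\right) \left(-1\right) = -5 - X$)
$k{\left(v{\left(5,-1 \right)},4 \right)} I{\left(-5,0 \right)} g = \left(-5 - 5 \left(-1\right)\right) \left(-5 - 0\right) \left(-30\right) = \left(-5 - -5\right) \left(-5 + 0\right) \left(-30\right) = \left(-5 + 5\right) \left(-5\right) \left(-30\right) = 0 \left(-5\right) \left(-30\right) = 0 \left(-30\right) = 0$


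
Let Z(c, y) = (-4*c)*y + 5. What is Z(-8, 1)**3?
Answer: 50653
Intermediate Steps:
Z(c, y) = 5 - 4*c*y (Z(c, y) = -4*c*y + 5 = 5 - 4*c*y)
Z(-8, 1)**3 = (5 - 4*(-8)*1)**3 = (5 + 32)**3 = 37**3 = 50653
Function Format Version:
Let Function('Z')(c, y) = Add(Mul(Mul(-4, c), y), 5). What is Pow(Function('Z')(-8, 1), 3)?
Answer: 50653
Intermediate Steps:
Function('Z')(c, y) = Add(5, Mul(-4, c, y)) (Function('Z')(c, y) = Add(Mul(-4, c, y), 5) = Add(5, Mul(-4, c, y)))
Pow(Function('Z')(-8, 1), 3) = Pow(Add(5, Mul(-4, -8, 1)), 3) = Pow(Add(5, 32), 3) = Pow(37, 3) = 50653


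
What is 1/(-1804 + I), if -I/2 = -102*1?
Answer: -1/1600 ≈ -0.00062500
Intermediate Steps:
I = 204 (I = -(-204) = -2*(-102) = 204)
1/(-1804 + I) = 1/(-1804 + 204) = 1/(-1600) = -1/1600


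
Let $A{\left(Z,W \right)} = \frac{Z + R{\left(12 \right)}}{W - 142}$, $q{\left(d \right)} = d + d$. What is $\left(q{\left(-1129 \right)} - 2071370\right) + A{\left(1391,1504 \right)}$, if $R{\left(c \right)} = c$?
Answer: $- \frac{2824279933}{1362} \approx -2.0736 \cdot 10^{6}$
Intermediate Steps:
$q{\left(d \right)} = 2 d$
$A{\left(Z,W \right)} = \frac{12 + Z}{-142 + W}$ ($A{\left(Z,W \right)} = \frac{Z + 12}{W - 142} = \frac{12 + Z}{-142 + W}$)
$\left(q{\left(-1129 \right)} - 2071370\right) + A{\left(1391,1504 \right)} = \left(2 \left(-1129\right) - 2071370\right) + \frac{12 + 1391}{-142 + 1504} = \left(-2258 - 2071370\right) + \frac{1}{1362} \cdot 1403 = -2073628 + \frac{1}{1362} \cdot 1403 = -2073628 + \frac{1403}{1362} = - \frac{2824279933}{1362}$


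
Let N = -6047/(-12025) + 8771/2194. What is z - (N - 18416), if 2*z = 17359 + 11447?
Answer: 865740015757/26382850 ≈ 32815.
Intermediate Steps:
z = 14403 (z = (17359 + 11447)/2 = (½)*28806 = 14403)
N = 118738393/26382850 (N = -6047*(-1/12025) + 8771*(1/2194) = 6047/12025 + 8771/2194 = 118738393/26382850 ≈ 4.5006)
z - (N - 18416) = 14403 - (118738393/26382850 - 18416) = 14403 - 1*(-485747827207/26382850) = 14403 + 485747827207/26382850 = 865740015757/26382850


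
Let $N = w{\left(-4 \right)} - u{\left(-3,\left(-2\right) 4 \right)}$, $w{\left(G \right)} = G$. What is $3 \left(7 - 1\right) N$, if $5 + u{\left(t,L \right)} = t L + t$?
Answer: $-360$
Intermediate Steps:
$u{\left(t,L \right)} = -5 + t + L t$ ($u{\left(t,L \right)} = -5 + \left(t L + t\right) = -5 + \left(L t + t\right) = -5 + \left(t + L t\right) = -5 + t + L t$)
$N = -20$ ($N = -4 - \left(-5 - 3 + \left(-2\right) 4 \left(-3\right)\right) = -4 - \left(-5 - 3 - -24\right) = -4 - \left(-5 - 3 + 24\right) = -4 - 16 = -20$)
$3 \left(7 - 1\right) N = 3 \left(7 - 1\right) \left(-20\right) = 3 \cdot 6 \left(-20\right) = 18 \left(-20\right) = -360$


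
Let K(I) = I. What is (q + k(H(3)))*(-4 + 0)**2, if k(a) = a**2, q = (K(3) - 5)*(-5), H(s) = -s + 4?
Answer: 176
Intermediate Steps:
H(s) = 4 - s
q = 10 (q = (3 - 5)*(-5) = -2*(-5) = 10)
(q + k(H(3)))*(-4 + 0)**2 = (10 + (4 - 1*3)**2)*(-4 + 0)**2 = (10 + (4 - 3)**2)*(-4)**2 = (10 + 1**2)*16 = (10 + 1)*16 = 11*16 = 176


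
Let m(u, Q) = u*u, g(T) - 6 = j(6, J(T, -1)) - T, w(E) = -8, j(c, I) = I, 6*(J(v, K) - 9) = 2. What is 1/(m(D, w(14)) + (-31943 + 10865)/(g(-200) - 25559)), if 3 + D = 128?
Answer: 76031/1188047609 ≈ 6.3997e-5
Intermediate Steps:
J(v, K) = 28/3 (J(v, K) = 9 + (⅙)*2 = 9 + ⅓ = 28/3)
D = 125 (D = -3 + 128 = 125)
g(T) = 46/3 - T (g(T) = 6 + (28/3 - T) = 46/3 - T)
m(u, Q) = u²
1/(m(D, w(14)) + (-31943 + 10865)/(g(-200) - 25559)) = 1/(125² + (-31943 + 10865)/((46/3 - 1*(-200)) - 25559)) = 1/(15625 - 21078/((46/3 + 200) - 25559)) = 1/(15625 - 21078/(646/3 - 25559)) = 1/(15625 - 21078/(-76031/3)) = 1/(15625 - 21078*(-3/76031)) = 1/(15625 + 63234/76031) = 1/(1188047609/76031) = 76031/1188047609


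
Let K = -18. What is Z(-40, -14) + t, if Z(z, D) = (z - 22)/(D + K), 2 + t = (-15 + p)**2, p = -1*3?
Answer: 5183/16 ≈ 323.94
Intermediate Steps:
p = -3
t = 322 (t = -2 + (-15 - 3)**2 = -2 + (-18)**2 = -2 + 324 = 322)
Z(z, D) = (-22 + z)/(-18 + D) (Z(z, D) = (z - 22)/(D - 18) = (-22 + z)/(-18 + D))
Z(-40, -14) + t = (-22 - 40)/(-18 - 14) + 322 = -62/(-32) + 322 = -1/32*(-62) + 322 = 31/16 + 322 = 5183/16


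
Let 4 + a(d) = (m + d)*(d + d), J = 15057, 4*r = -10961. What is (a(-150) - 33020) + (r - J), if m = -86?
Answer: 79915/4 ≈ 19979.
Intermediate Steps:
r = -10961/4 (r = (1/4)*(-10961) = -10961/4 ≈ -2740.3)
a(d) = -4 + 2*d*(-86 + d) (a(d) = -4 + (-86 + d)*(d + d) = -4 + (-86 + d)*(2*d) = -4 + 2*d*(-86 + d))
(a(-150) - 33020) + (r - J) = ((-4 - 172*(-150) + 2*(-150)**2) - 33020) + (-10961/4 - 1*15057) = ((-4 + 25800 + 2*22500) - 33020) + (-10961/4 - 15057) = ((-4 + 25800 + 45000) - 33020) - 71189/4 = (70796 - 33020) - 71189/4 = 37776 - 71189/4 = 79915/4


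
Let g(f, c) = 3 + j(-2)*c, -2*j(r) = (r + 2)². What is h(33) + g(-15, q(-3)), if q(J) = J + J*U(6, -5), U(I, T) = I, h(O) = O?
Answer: 36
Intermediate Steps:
j(r) = -(2 + r)²/2 (j(r) = -(r + 2)²/2 = -(2 + r)²/2)
q(J) = 7*J (q(J) = J + J*6 = J + 6*J = 7*J)
g(f, c) = 3 (g(f, c) = 3 + (-(2 - 2)²/2)*c = 3 + (-½*0²)*c = 3 + (-½*0)*c = 3 + 0*c = 3 + 0 = 3)
h(33) + g(-15, q(-3)) = 33 + 3 = 36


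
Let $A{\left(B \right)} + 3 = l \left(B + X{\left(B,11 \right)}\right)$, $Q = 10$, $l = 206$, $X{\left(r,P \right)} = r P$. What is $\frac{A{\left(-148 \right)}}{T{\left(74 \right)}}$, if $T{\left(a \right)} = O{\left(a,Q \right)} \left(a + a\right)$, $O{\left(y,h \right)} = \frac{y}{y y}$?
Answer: $- \frac{365859}{2} \approx -1.8293 \cdot 10^{5}$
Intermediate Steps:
$X{\left(r,P \right)} = P r$
$O{\left(y,h \right)} = \frac{1}{y}$ ($O{\left(y,h \right)} = \frac{y}{y^{2}} = \frac{1}{y}$)
$T{\left(a \right)} = 2$ ($T{\left(a \right)} = \frac{a + a}{a} = \frac{2 a}{a} = 2$)
$A{\left(B \right)} = -3 + 2472 B$ ($A{\left(B \right)} = -3 + 206 \left(B + 11 B\right) = -3 + 206 \cdot 12 B = -3 + 2472 B$)
$\frac{A{\left(-148 \right)}}{T{\left(74 \right)}} = \frac{-3 + 2472 \left(-148\right)}{2} = \left(-3 - 365856\right) \frac{1}{2} = \left(-365859\right) \frac{1}{2} = - \frac{365859}{2}$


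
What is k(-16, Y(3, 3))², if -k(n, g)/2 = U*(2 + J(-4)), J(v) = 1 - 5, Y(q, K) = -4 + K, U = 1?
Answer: 16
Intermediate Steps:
J(v) = -4
k(n, g) = 4 (k(n, g) = -2*(2 - 4) = -2*(-2) = 4)
k(-16, Y(3, 3))² = 4² = 16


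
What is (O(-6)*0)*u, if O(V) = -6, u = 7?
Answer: 0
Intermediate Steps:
(O(-6)*0)*u = -6*0*7 = 0*7 = 0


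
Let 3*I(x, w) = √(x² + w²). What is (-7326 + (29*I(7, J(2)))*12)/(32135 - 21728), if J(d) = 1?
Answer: -2442/3469 + 580*√2/10407 ≈ -0.62513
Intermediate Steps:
I(x, w) = √(w² + x²)/3 (I(x, w) = √(x² + w²)/3 = √(w² + x²)/3)
(-7326 + (29*I(7, J(2)))*12)/(32135 - 21728) = (-7326 + (29*(√(1² + 7²)/3))*12)/(32135 - 21728) = (-7326 + (29*(√(1 + 49)/3))*12)/10407 = (-7326 + (29*(√50/3))*12)*(1/10407) = (-7326 + (29*((5*√2)/3))*12)*(1/10407) = (-7326 + (29*(5*√2/3))*12)*(1/10407) = (-7326 + (145*√2/3)*12)*(1/10407) = (-7326 + 580*√2)*(1/10407) = -2442/3469 + 580*√2/10407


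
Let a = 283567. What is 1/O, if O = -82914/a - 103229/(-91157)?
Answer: 25849117019/21714146345 ≈ 1.1904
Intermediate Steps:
O = 21714146345/25849117019 (O = -82914/283567 - 103229/(-91157) = -82914*1/283567 - 103229*(-1/91157) = -82914/283567 + 103229/91157 = 21714146345/25849117019 ≈ 0.84003)
1/O = 1/(21714146345/25849117019) = 25849117019/21714146345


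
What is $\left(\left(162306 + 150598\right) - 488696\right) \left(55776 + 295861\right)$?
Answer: $-61814971504$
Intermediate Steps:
$\left(\left(162306 + 150598\right) - 488696\right) \left(55776 + 295861\right) = \left(312904 - 488696\right) 351637 = \left(-175792\right) 351637 = -61814971504$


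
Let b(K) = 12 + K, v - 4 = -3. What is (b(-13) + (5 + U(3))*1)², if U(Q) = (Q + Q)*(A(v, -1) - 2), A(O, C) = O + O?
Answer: 16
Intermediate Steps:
v = 1 (v = 4 - 3 = 1)
A(O, C) = 2*O
U(Q) = 0 (U(Q) = (Q + Q)*(2*1 - 2) = (2*Q)*(2 - 2) = (2*Q)*0 = 0)
(b(-13) + (5 + U(3))*1)² = ((12 - 13) + (5 + 0)*1)² = (-1 + 5*1)² = (-1 + 5)² = 4² = 16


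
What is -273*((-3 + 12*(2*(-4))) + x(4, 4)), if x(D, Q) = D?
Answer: 25935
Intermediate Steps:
-273*((-3 + 12*(2*(-4))) + x(4, 4)) = -273*((-3 + 12*(2*(-4))) + 4) = -273*((-3 + 12*(-8)) + 4) = -273*((-3 - 96) + 4) = -273*(-99 + 4) = -273*(-95) = 25935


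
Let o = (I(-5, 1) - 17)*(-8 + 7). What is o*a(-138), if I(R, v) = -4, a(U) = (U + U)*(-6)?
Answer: 34776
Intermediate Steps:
a(U) = -12*U (a(U) = (2*U)*(-6) = -12*U)
o = 21 (o = (-4 - 17)*(-8 + 7) = -21*(-1) = 21)
o*a(-138) = 21*(-12*(-138)) = 21*1656 = 34776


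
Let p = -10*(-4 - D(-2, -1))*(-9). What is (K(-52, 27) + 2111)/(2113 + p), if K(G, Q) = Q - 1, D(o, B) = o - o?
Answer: 2137/1753 ≈ 1.2191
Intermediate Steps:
D(o, B) = 0
K(G, Q) = -1 + Q
p = -360 (p = -10*(-4 - 1*0)*(-9) = -10*(-4 + 0)*(-9) = -10*(-4)*(-9) = 40*(-9) = -360)
(K(-52, 27) + 2111)/(2113 + p) = ((-1 + 27) + 2111)/(2113 - 360) = (26 + 2111)/1753 = 2137*(1/1753) = 2137/1753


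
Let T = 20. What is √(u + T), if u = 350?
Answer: √370 ≈ 19.235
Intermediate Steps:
√(u + T) = √(350 + 20) = √370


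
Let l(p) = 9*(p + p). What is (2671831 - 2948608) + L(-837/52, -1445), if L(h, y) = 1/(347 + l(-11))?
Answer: -41239772/149 ≈ -2.7678e+5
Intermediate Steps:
l(p) = 18*p (l(p) = 9*(2*p) = 18*p)
L(h, y) = 1/149 (L(h, y) = 1/(347 + 18*(-11)) = 1/(347 - 198) = 1/149)
(2671831 - 2948608) + L(-837/52, -1445) = (2671831 - 2948608) + 1/149 = -276777 + 1/149 = -41239772/149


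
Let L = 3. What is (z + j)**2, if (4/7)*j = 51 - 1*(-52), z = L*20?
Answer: 923521/16 ≈ 57720.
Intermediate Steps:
z = 60 (z = 3*20 = 60)
j = 721/4 (j = 7*(51 - 1*(-52))/4 = 7*(51 + 52)/4 = (7/4)*103 = 721/4 ≈ 180.25)
(z + j)**2 = (60 + 721/4)**2 = (961/4)**2 = 923521/16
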